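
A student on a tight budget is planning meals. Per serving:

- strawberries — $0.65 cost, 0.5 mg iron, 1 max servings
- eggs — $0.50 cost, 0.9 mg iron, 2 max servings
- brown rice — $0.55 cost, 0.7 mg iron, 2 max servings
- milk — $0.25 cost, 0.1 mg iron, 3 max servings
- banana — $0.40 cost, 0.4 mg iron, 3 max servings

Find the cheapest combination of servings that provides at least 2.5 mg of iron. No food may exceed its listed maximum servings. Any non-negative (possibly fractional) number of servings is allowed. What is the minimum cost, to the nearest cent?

Cost per mg of iron: eggs $0.5556, brown rice $0.7857, banana $1.0000, strawberries $1.3000, milk $2.5000.
Take 2 servings of eggs: +1.8 mg iron for $1.00 (total $1.00, still need 0.7 mg).
Take 1 serving of brown rice: +0.7 mg iron for $0.55 (total $1.55, still need 0.0 mg).
Filling from the cheapest source first is optimal under one linear minimum: $1.55.

$1.55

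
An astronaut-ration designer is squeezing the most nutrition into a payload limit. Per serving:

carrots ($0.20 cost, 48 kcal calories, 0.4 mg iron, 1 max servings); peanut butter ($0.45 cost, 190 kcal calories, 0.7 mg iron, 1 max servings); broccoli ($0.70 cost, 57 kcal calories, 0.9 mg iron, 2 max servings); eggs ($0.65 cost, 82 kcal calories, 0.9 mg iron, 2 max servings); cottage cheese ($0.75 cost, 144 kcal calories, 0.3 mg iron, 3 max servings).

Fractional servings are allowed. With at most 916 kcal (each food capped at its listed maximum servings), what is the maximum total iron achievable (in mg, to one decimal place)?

5.5 mg

Iron per kcal: broccoli 0.01579, eggs 0.01098, carrots 0.008333, peanut butter 0.003684, cottage cheese 0.002083.
Take 2 servings of broccoli: uses 114 kcal, +1.8 mg iron (running total 1.8 mg).
Take 2 servings of eggs: uses 164 kcal, +1.8 mg iron (running total 3.6 mg).
Take 1 serving of carrots: uses 48 kcal, +0.4 mg iron (running total 4.0 mg).
Take 1 serving of peanut butter: uses 190 kcal, +0.7 mg iron (running total 4.7 mg).
Take 2.778 servings of cottage cheese: uses 400 kcal, +0.8 mg iron (running total 5.5 mg).
Filling greedily by iron-per-kcal is optimal for one linear limit, giving 5.5 mg.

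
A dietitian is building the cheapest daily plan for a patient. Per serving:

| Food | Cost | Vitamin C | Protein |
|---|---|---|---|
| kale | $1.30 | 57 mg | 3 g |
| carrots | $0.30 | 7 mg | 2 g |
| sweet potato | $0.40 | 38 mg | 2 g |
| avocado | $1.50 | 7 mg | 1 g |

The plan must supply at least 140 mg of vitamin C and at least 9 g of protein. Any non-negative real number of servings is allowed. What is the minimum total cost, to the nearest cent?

This is a tiny linear program; its minimum lies at a vertex of the feasible set. List the vertices and price them.
kale only: max(140/57, 9/3) = 3 servings → $3.90.
carrots only: max(140/7, 9/2) = 20 servings → $6.00.
sweet potato only: max(140/38, 9/2) = 4.5 servings → $1.80.
avocado only: max(140/7, 9/1) = 20 servings → $30.00.
kale + carrots with both tight: 2.333 servings and 1 serving → $3.33.
kale + sweet potato (both tight): parallel constraints — no distinct corner.
kale + avocado with both tight: 2.139 servings and 2.583 servings → $6.66.
carrots + sweet potato with both tight: 1 serving and 3.5 servings → $1.70.
carrots + avocado: intersection lies outside the first quadrant.
sweet potato + avocado with both tight: 3.208 servings and 2.583 servings → $5.16.
So the least-cost plan costs $1.70.

$1.70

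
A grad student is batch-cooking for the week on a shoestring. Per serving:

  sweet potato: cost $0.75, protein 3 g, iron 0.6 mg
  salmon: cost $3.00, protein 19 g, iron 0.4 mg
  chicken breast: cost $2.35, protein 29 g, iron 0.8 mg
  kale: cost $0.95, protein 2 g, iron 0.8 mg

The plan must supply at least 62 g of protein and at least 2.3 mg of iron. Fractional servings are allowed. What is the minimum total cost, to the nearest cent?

sweet potato only: max(62/3, 2.3/0.6) = 20.67 servings → $15.50.
salmon only: max(62/19, 2.3/0.4) = 5.75 servings → $17.25.
chicken breast only: max(62/29, 2.3/0.8) = 2.875 servings → $6.76.
kale only: max(62/2, 2.3/0.8) = 31 servings → $29.45.
sweet potato + salmon with both tight: 1.853 servings and 2.971 servings → $10.30.
sweet potato + chicken breast with both tight: 1.14 servings and 2.02 servings → $5.60.
sweet potato + kale: the both-tight solution has a negative serving — not a feasible corner.
salmon + chicken breast with both targets exact would need a negative amount; discard.
salmon + kale with both tight: 3.125 servings and 1.312 servings → $10.62.
chicken breast + kale with both tight: 2.083 servings and 0.7917 servings → $5.65.
So the least-cost plan costs $5.60.

$5.60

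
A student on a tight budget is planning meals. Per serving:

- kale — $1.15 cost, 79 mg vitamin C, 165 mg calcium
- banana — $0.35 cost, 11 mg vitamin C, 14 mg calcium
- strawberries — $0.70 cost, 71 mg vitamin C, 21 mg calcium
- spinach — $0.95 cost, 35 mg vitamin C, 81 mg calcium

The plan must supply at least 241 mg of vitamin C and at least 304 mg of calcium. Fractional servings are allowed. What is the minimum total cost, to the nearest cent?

$2.99

Minimising a linear cost over {vitamin C ≥ 241, calcium ≥ 304, servings ≥ 0} — the optimum is at a vertex, using one or two foods.
kale only: max(241/79, 304/165) = 3.051 servings → $3.51.
banana only: max(241/11, 304/14) = 21.91 servings → $7.67.
strawberries only: max(241/71, 304/21) = 14.48 servings → $10.13.
spinach only: max(241/35, 304/81) = 6.886 servings → $6.54.
kale + banana with both targets exact would need a negative amount; discard.
kale + strawberries with both tight: 1.643 servings and 1.566 servings → $2.99.
kale + spinach with both targets exact would need a negative amount; discard.
banana + strawberries with both tight: 21.66 servings and 0.03932 servings → $7.61.
banana + spinach: the both-tight solution has a negative serving — not a feasible corner.
strawberries + spinach with both tight: 1.771 servings and 3.294 servings → $4.37.
Cheapest feasible corner: $2.99.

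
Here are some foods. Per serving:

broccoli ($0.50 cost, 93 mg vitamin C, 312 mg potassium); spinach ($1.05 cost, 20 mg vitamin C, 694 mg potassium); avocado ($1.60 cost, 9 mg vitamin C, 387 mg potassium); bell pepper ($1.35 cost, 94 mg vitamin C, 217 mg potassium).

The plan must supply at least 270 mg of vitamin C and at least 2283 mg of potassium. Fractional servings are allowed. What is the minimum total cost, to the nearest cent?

$3.52

For a min-cost LP with two ≥-constraints, a basic feasible solution has at most two positive variables.
broccoli only: max(270/93, 2283/312) = 7.317 servings → $3.66.
spinach only: max(270/20, 2283/694) = 13.5 servings → $14.18.
avocado only: max(270/9, 2283/387) = 30 servings → $48.00.
bell pepper only: max(270/94, 2283/217) = 10.52 servings → $14.20.
broccoli + spinach with both tight: 2.431 servings and 2.197 servings → $3.52.
broccoli + avocado with both tight: 2.53 servings and 3.86 servings → $7.44.
broccoli + bell pepper: intersection lies outside the first quadrant.
spinach + avocado: intersection lies outside the first quadrant.
spinach + bell pepper with both tight: 2.562 servings and 2.327 servings → $5.83.
avocado + bell pepper with both tight: 4.532 servings and 2.438 servings → $10.54.
The minimum over all feasible corners is $3.52.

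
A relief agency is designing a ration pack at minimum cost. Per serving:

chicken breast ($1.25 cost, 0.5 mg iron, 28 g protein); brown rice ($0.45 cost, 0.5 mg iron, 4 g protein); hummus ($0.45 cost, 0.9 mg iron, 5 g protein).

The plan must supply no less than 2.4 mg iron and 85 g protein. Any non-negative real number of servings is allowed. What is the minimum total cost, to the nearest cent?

$4.04

Two binding constraints pin down two serving amounts, so the optimal mix uses at most two foods. The candidates are each food alone (scaled to the tighter of iron/protein) and each pair with both constraints tight.
chicken breast only: max(2.4/0.5, 85/28) = 4.8 servings → $6.00.
brown rice only: max(2.4/0.5, 85/4) = 21.25 servings → $9.56.
hummus only: max(2.4/0.9, 85/5) = 17 servings → $7.65.
chicken breast + brown rice with both tight: 2.742 servings and 2.058 servings → $4.35.
chicken breast + hummus with both tight: 2.841 servings and 1.088 servings → $4.04.
brown rice + hummus: intersection lies outside the first quadrant.
So the least-cost plan costs $4.04.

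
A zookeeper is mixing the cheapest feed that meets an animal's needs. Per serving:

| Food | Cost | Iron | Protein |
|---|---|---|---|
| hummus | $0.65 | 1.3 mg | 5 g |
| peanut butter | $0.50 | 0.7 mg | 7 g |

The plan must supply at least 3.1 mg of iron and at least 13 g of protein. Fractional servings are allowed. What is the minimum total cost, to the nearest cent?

Compare the cost at each extreme point of the feasible region.
hummus only: max(3.1/1.3, 13/5) = 2.6 servings → $1.69.
peanut butter only: max(3.1/0.7, 13/7) = 4.429 servings → $2.21.
hummus + peanut butter with both tight: 2.25 servings and 0.25 servings → $1.59.
Cheapest feasible corner: $1.59.

$1.59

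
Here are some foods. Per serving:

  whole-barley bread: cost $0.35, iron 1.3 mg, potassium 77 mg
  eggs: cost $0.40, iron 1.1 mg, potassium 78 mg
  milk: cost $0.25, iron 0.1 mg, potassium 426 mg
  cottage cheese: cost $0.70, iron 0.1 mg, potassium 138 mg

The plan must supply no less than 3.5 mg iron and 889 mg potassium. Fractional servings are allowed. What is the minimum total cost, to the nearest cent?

A basic optimal solution has at most two foods positive. Try each food alone and each pair with both targets met exactly.
whole-barley bread only: max(3.5/1.3, 889/77) = 11.55 servings → $4.04.
eggs only: max(3.5/1.1, 889/78) = 11.4 servings → $4.56.
milk only: max(3.5/0.1, 889/426) = 35 servings → $8.75.
cottage cheese only: max(3.5/0.1, 889/138) = 35 servings → $24.50.
whole-barley bread + eggs: the both-tight solution has a negative serving — not a feasible corner.
whole-barley bread + milk with both tight: 2.567 servings and 1.623 servings → $1.30.
whole-barley bread + cottage cheese with both tight: 2.295 servings and 5.161 servings → $4.42.
eggs + milk with both tight: 3.043 servings and 1.53 servings → $1.60.
eggs + cottage cheese with both tight: 2.737 servings and 4.895 servings → $4.52.
milk + cottage cheese: intersection lies outside the first quadrant.
The minimum over all feasible corners is $1.30.

$1.30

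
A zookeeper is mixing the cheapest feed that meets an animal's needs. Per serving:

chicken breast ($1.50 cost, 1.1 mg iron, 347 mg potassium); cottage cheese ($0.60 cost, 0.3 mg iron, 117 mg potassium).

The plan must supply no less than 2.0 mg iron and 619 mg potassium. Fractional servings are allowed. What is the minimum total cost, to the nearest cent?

Two binding constraints pin down two serving amounts, so the optimal mix uses at most two foods. The candidates are each food alone (scaled to the tighter of iron/potassium) and each pair with both constraints tight.
chicken breast only: max(2.0/1.1, 619/347) = 1.818 servings → $2.73.
cottage cheese only: max(2.0/0.3, 619/117) = 6.667 servings → $4.00.
chicken breast + cottage cheese with both targets exact would need a negative amount; discard.
Cheapest feasible corner: $2.73.

$2.73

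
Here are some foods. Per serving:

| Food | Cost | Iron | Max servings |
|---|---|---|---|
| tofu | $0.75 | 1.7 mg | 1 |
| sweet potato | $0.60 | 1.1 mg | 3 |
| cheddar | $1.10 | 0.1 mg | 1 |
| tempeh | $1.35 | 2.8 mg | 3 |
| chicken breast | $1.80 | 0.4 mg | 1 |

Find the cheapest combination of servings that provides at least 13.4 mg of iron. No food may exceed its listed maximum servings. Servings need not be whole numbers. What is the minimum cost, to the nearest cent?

$6.60

Cost per mg of iron: tofu $0.4412, tempeh $0.4821, sweet potato $0.5455, chicken breast $4.5000, cheddar $11.0000.
Take 1 serving of tofu: +1.7 mg iron for $0.75 (total $0.75, still need 11.7 mg).
Take 3 servings of tempeh: +8.4 mg iron for $4.05 (total $4.80, still need 3.3 mg).
Take 3 servings of sweet potato: +3.3 mg iron for $1.80 (total $6.60, still need 0.0 mg).
Filling from the cheapest source first is optimal under one linear minimum: $6.60.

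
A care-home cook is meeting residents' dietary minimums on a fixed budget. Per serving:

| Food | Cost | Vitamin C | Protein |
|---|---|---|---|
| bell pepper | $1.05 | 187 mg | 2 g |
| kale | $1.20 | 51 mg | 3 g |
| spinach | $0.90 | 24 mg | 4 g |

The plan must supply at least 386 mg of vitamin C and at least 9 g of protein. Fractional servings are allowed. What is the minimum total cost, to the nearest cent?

$3.16

At the optimum either one food covers both requirements or two foods hit both targets exactly; no other combination can be cheaper.
bell pepper only: max(386/187, 9/2) = 4.5 servings → $4.72.
kale only: max(386/51, 9/3) = 7.569 servings → $9.08.
spinach only: max(386/24, 9/4) = 16.08 servings → $14.47.
bell pepper + kale with both tight: 1.523 servings and 1.985 servings → $3.98.
bell pepper + spinach with both tight: 1.897 servings and 1.301 servings → $3.16.
kale + spinach with both targets exact would need a negative amount; discard.
Cheapest feasible corner: $3.16.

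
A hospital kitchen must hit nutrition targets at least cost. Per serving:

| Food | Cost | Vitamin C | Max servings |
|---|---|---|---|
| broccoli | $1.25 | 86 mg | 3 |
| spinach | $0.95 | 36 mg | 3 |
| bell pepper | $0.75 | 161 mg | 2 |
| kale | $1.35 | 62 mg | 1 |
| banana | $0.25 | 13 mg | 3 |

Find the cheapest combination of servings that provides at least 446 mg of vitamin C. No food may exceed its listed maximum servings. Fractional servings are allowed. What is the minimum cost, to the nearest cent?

Cost per mg of vitamin C: bell pepper $0.0047, broccoli $0.0145, banana $0.0192, kale $0.0218, spinach $0.0264.
Take 2 servings of bell pepper: +322.0 mg vitamin C for $1.50 (total $1.50, still need 124.0 mg).
Take 1.442 servings of broccoli: +124.0 mg vitamin C for $1.80 (total $3.30, still need 0.0 mg).
Filling from the cheapest source first is optimal under one linear minimum: $3.30.

$3.30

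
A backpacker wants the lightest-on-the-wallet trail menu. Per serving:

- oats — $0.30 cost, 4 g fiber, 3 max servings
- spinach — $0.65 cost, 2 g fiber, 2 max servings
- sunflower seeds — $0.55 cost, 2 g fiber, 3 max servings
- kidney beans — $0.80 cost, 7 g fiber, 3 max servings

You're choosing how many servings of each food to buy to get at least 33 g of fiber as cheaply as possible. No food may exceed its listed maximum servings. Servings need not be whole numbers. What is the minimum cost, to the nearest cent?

Cost per g of fiber: oats $0.0750, kidney beans $0.1143, sunflower seeds $0.2750, spinach $0.3250.
Take 3 servings of oats: +12.0 g fiber for $0.90 (total $0.90, still need 21.0 g).
Take 3 servings of kidney beans: +21.0 g fiber for $2.40 (total $3.30, still need 0.0 g).
Greedy by cheapest-per-g is optimal for a single linear constraint, so the minimum cost is $3.30.

$3.30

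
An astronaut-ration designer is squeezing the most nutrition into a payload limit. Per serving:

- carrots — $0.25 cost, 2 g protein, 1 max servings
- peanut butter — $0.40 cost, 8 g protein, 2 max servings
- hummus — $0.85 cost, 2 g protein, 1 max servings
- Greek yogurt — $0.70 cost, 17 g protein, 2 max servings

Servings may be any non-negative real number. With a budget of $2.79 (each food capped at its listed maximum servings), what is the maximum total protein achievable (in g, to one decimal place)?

52.8 g

Protein per dollar: Greek yogurt 24.29, peanut butter 20, carrots 8, hummus 2.353.
Take 2 servings of Greek yogurt: spends $1.40, +34.0 g protein (running total 34.0 g).
Take 2 servings of peanut butter: spends $0.80, +16.0 g protein (running total 50.0 g).
Take 1 serving of carrots: spends $0.25, +2.0 g protein (running total 52.0 g).
Take 0.4 servings of hummus: spends $0.34, +0.8 g protein (running total 52.8 g).
Filling greedily by protein-per-dollar is optimal for one linear limit, giving 52.8 g.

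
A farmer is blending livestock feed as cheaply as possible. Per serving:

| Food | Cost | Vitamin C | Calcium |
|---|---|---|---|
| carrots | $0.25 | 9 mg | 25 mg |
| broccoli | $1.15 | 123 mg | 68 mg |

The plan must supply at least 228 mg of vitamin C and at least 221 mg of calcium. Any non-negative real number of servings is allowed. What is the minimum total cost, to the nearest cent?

With two linear requirements the optimum uses one or two foods; enumerate the corners.
carrots only: max(228/9, 221/25) = 25.33 servings → $6.33.
broccoli only: max(228/123, 221/68) = 3.25 servings → $3.74.
carrots + broccoli with both tight: 4.742 servings and 1.507 servings → $2.92.
So the least-cost plan costs $2.92.

$2.92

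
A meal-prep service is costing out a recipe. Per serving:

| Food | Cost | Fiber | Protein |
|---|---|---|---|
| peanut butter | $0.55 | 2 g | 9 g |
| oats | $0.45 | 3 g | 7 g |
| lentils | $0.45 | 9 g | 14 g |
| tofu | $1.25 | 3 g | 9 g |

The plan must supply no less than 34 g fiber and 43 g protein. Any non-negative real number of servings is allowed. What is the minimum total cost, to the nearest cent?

Check every corner: each single food scaled to meet both minima, and each pair solved so both constraints bind.
peanut butter only: max(34/2, 43/9) = 17 servings → $9.35.
oats only: max(34/3, 43/7) = 11.33 servings → $5.10.
lentils only: max(34/9, 43/14) = 3.778 servings → $1.70.
tofu only: max(34/3, 43/9) = 11.33 servings → $14.17.
peanut butter + oats with both targets exact would need a negative amount; discard.
peanut butter + lentils with both targets exact would need a negative amount; discard.
peanut butter + tofu with both targets exact would need a negative amount; discard.
oats + lentils with both targets exact would need a negative amount; discard.
oats + tofu: the both-tight solution has a negative serving — not a feasible corner.
lentils + tofu with both targets exact would need a negative amount; discard.
Cheapest feasible corner: $1.70.

$1.70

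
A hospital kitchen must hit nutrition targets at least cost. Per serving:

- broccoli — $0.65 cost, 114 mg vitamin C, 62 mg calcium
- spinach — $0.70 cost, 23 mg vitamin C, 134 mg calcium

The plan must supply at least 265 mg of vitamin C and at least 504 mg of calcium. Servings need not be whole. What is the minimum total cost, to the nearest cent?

$3.20

Compare the cost at each extreme point of the feasible region.
broccoli only: max(265/114, 504/62) = 8.129 servings → $5.28.
spinach only: max(265/23, 504/134) = 11.52 servings → $8.07.
broccoli + spinach with both tight: 1.727 servings and 2.962 servings → $3.20.
Cheapest feasible corner: $3.20.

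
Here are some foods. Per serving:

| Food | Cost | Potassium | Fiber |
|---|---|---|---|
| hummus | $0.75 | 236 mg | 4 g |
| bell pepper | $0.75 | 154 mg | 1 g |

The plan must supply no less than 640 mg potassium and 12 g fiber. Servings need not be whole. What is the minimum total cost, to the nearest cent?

$2.25

Compare the cost at each extreme point of the feasible region.
hummus only: max(640/236, 12/4) = 3 servings → $2.25.
bell pepper only: max(640/154, 12/1) = 12 servings → $9.00.
hummus + bell pepper with both targets exact would need a negative amount; discard.
So the least-cost plan costs $2.25.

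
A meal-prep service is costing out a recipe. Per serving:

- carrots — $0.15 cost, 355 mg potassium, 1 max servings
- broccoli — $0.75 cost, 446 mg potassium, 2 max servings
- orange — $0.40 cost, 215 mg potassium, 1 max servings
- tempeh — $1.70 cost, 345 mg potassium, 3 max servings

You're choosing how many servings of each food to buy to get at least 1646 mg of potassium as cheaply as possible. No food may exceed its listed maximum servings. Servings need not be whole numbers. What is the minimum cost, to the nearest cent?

$2.96

Cost per mg of potassium: carrots $0.0004, broccoli $0.0017, orange $0.0019, tempeh $0.0049.
Take 1 serving of carrots: +355.0 mg potassium for $0.15 (total $0.15, still need 1291.0 mg).
Take 2 servings of broccoli: +892.0 mg potassium for $1.50 (total $1.65, still need 399.0 mg).
Take 1 serving of orange: +215.0 mg potassium for $0.40 (total $2.05, still need 184.0 mg).
Take 0.5333 servings of tempeh: +184.0 mg potassium for $0.91 (total $2.96, still need 0.0 mg).
Filling from the cheapest source first is optimal under one linear minimum: $2.96.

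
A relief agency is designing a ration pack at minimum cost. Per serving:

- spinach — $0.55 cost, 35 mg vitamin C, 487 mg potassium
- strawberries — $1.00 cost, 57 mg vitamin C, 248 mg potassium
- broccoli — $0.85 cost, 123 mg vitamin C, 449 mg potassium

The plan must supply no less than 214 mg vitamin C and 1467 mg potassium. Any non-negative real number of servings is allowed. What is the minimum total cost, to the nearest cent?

Minimising a linear cost over {vitamin C ≥ 214, potassium ≥ 1467, servings ≥ 0} — the optimum is at a vertex, using one or two foods.
spinach only: max(214/35, 1467/487) = 6.114 servings → $3.36.
strawberries only: max(214/57, 1467/248) = 5.915 servings → $5.92.
broccoli only: max(214/123, 1467/449) = 3.267 servings → $2.78.
spinach + strawberries with both tight: 1.601 servings and 2.771 servings → $3.65.
spinach + broccoli with both tight: 1.909 servings and 1.197 servings → $2.07.
strawberries + broccoli with both targets exact would need a negative amount; discard.
Cheapest feasible corner: $2.07.

$2.07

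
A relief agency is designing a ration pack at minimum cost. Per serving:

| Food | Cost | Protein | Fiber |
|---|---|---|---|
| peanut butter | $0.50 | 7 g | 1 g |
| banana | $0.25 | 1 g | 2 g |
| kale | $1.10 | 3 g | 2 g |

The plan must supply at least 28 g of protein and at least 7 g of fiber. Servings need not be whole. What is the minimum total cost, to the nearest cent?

peanut butter only: max(28/7, 7/1) = 7 servings → $3.50.
banana only: max(28/1, 7/2) = 28 servings → $7.00.
kale only: max(28/3, 7/2) = 9.333 servings → $10.27.
peanut butter + banana with both tight: 3.769 servings and 1.615 servings → $2.29.
peanut butter + kale with both tight: 3.182 servings and 1.909 servings → $3.69.
banana + kale with both targets exact would need a negative amount; discard.
Cheapest feasible corner: $2.29.

$2.29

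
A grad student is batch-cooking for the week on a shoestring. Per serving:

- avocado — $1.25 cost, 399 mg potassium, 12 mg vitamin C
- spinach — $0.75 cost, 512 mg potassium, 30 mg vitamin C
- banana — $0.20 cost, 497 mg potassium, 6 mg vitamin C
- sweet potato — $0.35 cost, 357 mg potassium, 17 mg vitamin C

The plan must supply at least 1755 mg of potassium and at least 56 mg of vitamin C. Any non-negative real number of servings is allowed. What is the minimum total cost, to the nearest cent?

$1.27

Compare the cost at each extreme point of the feasible region.
avocado only: max(1755/399, 56/12) = 4.667 servings → $5.83.
spinach only: max(1755/512, 56/30) = 3.428 servings → $2.57.
banana only: max(1755/497, 56/6) = 9.333 servings → $1.87.
sweet potato only: max(1755/357, 56/17) = 4.916 servings → $1.72.
avocado + spinach with both tight: 4.116 servings and 0.2204 servings → $5.31.
avocado + banana: intersection lies outside the first quadrant.
avocado + sweet potato with both tight: 3.939 servings and 0.5138 servings → $5.10.
spinach + banana with both tight: 1.462 servings and 2.026 servings → $1.50.
spinach + sweet potato: the both-tight solution has a negative serving — not a feasible corner.
banana + sweet potato with both tight: 1.561 servings and 2.743 servings → $1.27.
The minimum over all feasible corners is $1.27.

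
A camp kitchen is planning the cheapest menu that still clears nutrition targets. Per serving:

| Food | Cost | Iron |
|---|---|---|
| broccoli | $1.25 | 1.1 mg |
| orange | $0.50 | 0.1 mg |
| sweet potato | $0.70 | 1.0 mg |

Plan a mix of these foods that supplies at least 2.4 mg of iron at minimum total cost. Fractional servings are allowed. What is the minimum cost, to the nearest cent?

Cost per mg of iron: sweet potato $0.7000, broccoli $1.1364, orange $5.0000.
With no serving limits, use only sweet potato: 2.4 mg / 1.0 mg = 2.4 servings × $0.70 = $1.68.

$1.68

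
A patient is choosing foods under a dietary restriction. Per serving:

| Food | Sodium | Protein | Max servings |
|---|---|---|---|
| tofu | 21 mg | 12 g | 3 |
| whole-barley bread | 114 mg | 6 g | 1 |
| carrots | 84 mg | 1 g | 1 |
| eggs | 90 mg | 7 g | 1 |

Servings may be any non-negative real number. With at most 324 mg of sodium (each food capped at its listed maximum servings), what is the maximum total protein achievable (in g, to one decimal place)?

Protein per mg sodium: tofu 0.5714, eggs 0.07778, whole-barley bread 0.05263, carrots 0.0119.
Take 3 servings of tofu: uses 63 mg sodium, +36.0 g protein (running total 36.0 g).
Take 1 serving of eggs: uses 90 mg sodium, +7.0 g protein (running total 43.0 g).
Take 1 serving of whole-barley bread: uses 114 mg sodium, +6.0 g protein (running total 49.0 g).
Take 0.6786 servings of carrots: uses 57 mg sodium, +0.7 g protein (running total 49.7 g).
Filling greedily by protein-per-mg sodium is optimal for one linear limit, giving 49.7 g.

49.7 g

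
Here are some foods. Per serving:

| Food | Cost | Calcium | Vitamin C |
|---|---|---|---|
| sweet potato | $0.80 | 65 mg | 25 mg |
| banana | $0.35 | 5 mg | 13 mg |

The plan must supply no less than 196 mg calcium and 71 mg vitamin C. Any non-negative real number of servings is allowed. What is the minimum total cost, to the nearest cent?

A basic optimal solution has at most two foods positive. Try each food alone and each pair with both targets met exactly.
sweet potato only: max(196/65, 71/25) = 3.015 servings → $2.41.
banana only: max(196/5, 71/13) = 39.2 servings → $13.72.
sweet potato + banana: intersection lies outside the first quadrant.
So the least-cost plan costs $2.41.

$2.41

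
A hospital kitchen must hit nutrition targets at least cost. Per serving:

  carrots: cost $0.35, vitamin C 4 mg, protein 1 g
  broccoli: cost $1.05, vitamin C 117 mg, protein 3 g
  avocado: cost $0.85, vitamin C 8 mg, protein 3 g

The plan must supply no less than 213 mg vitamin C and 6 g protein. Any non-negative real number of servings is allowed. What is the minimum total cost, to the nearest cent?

carrots only: max(213/4, 6/1) = 53.25 servings → $18.64.
broccoli only: max(213/117, 6/3) = 2 servings → $2.10.
avocado only: max(213/8, 6/3) = 26.62 servings → $22.63.
carrots + broccoli with both tight: 0.6 servings and 1.8 servings → $2.10.
carrots + avocado with both targets exact would need a negative amount; discard.
broccoli + avocado with both tight: 1.807 servings and 0.1927 servings → $2.06.
The minimum over all feasible corners is $2.06.

$2.06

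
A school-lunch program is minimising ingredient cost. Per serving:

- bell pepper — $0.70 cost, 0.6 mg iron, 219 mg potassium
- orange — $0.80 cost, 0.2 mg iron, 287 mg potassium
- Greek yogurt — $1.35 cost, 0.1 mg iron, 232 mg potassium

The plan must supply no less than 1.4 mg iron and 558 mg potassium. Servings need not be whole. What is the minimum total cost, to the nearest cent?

Check every corner: each single food scaled to meet both minima, and each pair solved so both constraints bind.
bell pepper only: max(1.4/0.6, 558/219) = 2.548 servings → $1.78.
orange only: max(1.4/0.2, 558/287) = 7 servings → $5.60.
Greek yogurt only: max(1.4/0.1, 558/232) = 14 servings → $18.90.
bell pepper + orange with both tight: 2.26 servings and 0.2196 servings → $1.76.
bell pepper + Greek yogurt with both tight: 2.293 servings and 0.2404 servings → $1.93.
orange + Greek yogurt: the both-tight solution has a negative serving — not a feasible corner.
Cheapest feasible corner: $1.76.

$1.76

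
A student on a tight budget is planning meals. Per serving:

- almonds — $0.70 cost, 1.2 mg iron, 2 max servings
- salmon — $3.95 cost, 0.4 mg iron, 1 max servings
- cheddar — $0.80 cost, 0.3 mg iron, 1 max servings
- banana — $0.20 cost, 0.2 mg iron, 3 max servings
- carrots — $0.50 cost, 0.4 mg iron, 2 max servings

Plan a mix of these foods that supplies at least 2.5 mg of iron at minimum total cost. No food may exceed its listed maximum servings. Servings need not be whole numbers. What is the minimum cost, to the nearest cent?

$1.50

Cost per mg of iron: almonds $0.5833, banana $1.0000, carrots $1.2500, cheddar $2.6667, salmon $9.8750.
Take 2 servings of almonds: +2.4 mg iron for $1.40 (total $1.40, still need 0.1 mg).
Take 0.5 servings of banana: +0.1 mg iron for $0.10 (total $1.50, still need 0.0 mg).
Greedy by cheapest-per-mg is optimal for a single linear constraint, so the minimum cost is $1.50.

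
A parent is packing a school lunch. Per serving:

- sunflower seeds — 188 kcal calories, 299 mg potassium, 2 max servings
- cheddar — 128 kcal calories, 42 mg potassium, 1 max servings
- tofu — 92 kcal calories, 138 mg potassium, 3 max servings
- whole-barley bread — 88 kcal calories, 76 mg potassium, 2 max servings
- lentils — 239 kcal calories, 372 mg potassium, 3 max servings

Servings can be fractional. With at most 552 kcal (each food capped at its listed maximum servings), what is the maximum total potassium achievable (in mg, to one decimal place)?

Potassium per kcal: sunflower seeds 1.59, lentils 1.556, tofu 1.5, whole-barley bread 0.8636, cheddar 0.3281.
Take 2 servings of sunflower seeds: uses 376 kcal, +598.0 mg potassium (running total 598.0 mg).
Take 0.7364 servings of lentils: uses 176 kcal, +273.9 mg potassium (running total 871.9 mg).
Filling greedily by potassium-per-kcal is optimal for one linear limit, giving 871.9 mg.

871.9 mg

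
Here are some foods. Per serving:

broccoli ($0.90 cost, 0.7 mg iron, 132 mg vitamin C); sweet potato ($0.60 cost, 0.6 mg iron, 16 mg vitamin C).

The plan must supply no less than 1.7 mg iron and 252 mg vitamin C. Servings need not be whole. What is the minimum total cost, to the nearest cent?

Compare the cost at each extreme point of the feasible region.
broccoli only: max(1.7/0.7, 252/132) = 2.429 servings → $2.19.
sweet potato only: max(1.7/0.6, 252/16) = 15.75 servings → $9.45.
broccoli + sweet potato with both tight: 1.824 servings and 0.7059 servings → $2.06.
So the least-cost plan costs $2.06.

$2.06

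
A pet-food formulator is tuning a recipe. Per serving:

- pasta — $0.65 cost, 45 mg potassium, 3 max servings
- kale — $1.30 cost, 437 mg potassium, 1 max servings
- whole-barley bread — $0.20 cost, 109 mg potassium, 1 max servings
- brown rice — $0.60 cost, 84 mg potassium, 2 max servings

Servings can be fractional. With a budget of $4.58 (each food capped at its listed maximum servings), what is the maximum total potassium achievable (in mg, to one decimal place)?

Potassium per dollar: whole-barley bread 545, kale 336.2, brown rice 140, pasta 69.23.
Take 1 serving of whole-barley bread: spends $0.20, +109.0 mg potassium (running total 109.0 mg).
Take 1 serving of kale: spends $1.30, +437.0 mg potassium (running total 546.0 mg).
Take 2 servings of brown rice: spends $1.20, +168.0 mg potassium (running total 714.0 mg).
Take 2.892 servings of pasta: spends $1.88, +130.2 mg potassium (running total 844.2 mg).
Greedy by best ratio exhausts the cost allowance optimally: 844.2 mg.

844.2 mg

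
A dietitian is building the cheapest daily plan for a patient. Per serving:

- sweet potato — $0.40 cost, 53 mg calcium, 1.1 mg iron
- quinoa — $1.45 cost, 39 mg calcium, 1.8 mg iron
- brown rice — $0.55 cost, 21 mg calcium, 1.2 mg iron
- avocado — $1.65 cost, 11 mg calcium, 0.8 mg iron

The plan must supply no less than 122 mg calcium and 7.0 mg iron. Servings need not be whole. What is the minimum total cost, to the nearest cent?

sweet potato only: max(122/53, 7.0/1.1) = 6.364 servings → $2.55.
quinoa only: max(122/39, 7.0/1.8) = 3.889 servings → $5.64.
brown rice only: max(122/21, 7.0/1.2) = 5.833 servings → $3.21.
avocado only: max(122/11, 7.0/0.8) = 11.09 servings → $18.30.
sweet potato + quinoa: intersection lies outside the first quadrant.
sweet potato + brown rice: intersection lies outside the first quadrant.
sweet potato + avocado with both tight: 0.6799 servings and 7.815 servings → $13.17.
quinoa + brown rice: the both-tight solution has a negative serving — not a feasible corner.
quinoa + avocado with both tight: 1.807 servings and 4.684 servings → $10.35.
brown rice + avocado with both tight: 5.722 servings and 0.1667 servings → $3.42.
The minimum over all feasible corners is $2.55.

$2.55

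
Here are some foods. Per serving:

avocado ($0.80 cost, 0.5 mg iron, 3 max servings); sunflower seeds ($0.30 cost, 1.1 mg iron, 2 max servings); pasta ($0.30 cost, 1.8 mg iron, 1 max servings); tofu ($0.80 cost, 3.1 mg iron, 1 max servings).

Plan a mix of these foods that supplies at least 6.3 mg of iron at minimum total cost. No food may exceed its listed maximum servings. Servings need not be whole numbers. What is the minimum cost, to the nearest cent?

Cost per mg of iron: pasta $0.1667, tofu $0.2581, sunflower seeds $0.2727, avocado $1.6000.
Take 1 serving of pasta: +1.8 mg iron for $0.30 (total $0.30, still need 4.5 mg).
Take 1 serving of tofu: +3.1 mg iron for $0.80 (total $1.10, still need 1.4 mg).
Take 1.273 servings of sunflower seeds: +1.4 mg iron for $0.38 (total $1.48, still need 0.0 mg).
Filling from the cheapest source first is optimal under one linear minimum: $1.48.

$1.48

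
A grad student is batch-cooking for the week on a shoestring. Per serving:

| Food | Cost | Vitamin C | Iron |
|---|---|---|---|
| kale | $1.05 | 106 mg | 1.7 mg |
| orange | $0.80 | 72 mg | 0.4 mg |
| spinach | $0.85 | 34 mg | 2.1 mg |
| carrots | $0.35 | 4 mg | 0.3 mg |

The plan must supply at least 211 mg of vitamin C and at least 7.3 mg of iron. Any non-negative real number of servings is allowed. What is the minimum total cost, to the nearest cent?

An LP optimum is at a vertex; with two nutrient constraints at most two foods are used. Check each candidate.
kale only: max(211/106, 7.3/1.7) = 4.294 servings → $4.51.
orange only: max(211/72, 7.3/0.4) = 18.25 servings → $14.60.
spinach only: max(211/34, 7.3/2.1) = 6.206 servings → $5.28.
carrots only: max(211/4, 7.3/0.3) = 52.75 servings → $18.46.
kale + orange: intersection lies outside the first quadrant.
kale + spinach with both tight: 1.183 servings and 2.519 servings → $3.38.
kale + carrots with both tight: 1.364 servings and 16.6 servings → $7.24.
orange + spinach with both tight: 1.416 servings and 3.206 servings → $3.86.
orange + carrots with both tight: 1.705 servings and 22.06 servings → $9.09.
spinach + carrots with both targets exact would need a negative amount; discard.
So the least-cost plan costs $3.38.

$3.38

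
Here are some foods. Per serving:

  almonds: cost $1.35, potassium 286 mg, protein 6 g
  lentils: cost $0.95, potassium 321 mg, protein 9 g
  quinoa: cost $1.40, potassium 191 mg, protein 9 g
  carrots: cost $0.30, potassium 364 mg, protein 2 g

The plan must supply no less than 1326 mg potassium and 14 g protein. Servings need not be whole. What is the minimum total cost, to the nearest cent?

The cheapest plan sits at a corner of the feasible region — with two constraints it uses at most two foods.
almonds only: max(1326/286, 14/6) = 4.636 servings → $6.26.
lentils only: max(1326/321, 14/9) = 4.131 servings → $3.92.
quinoa only: max(1326/191, 14/9) = 6.942 servings → $9.72.
carrots only: max(1326/364, 14/2) = 7 servings → $2.10.
almonds + lentils with both targets exact would need a negative amount; discard.
almonds + quinoa: the both-tight solution has a negative serving — not a feasible corner.
almonds + carrots with both tight: 1.516 servings and 2.452 servings → $2.78.
lentils + quinoa with both targets exact would need a negative amount; discard.
lentils + carrots with both tight: 0.9279 servings and 2.825 servings → $1.73.
quinoa + carrots with both tight: 0.8445 servings and 3.2 servings → $2.14.
The minimum over all feasible corners is $1.73.

$1.73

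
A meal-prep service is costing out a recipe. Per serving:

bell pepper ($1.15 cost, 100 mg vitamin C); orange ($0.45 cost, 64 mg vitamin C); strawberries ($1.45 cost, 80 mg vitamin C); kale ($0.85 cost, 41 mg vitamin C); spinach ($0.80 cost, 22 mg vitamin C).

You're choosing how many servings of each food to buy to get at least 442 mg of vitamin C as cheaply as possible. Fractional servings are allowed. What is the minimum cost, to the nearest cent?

Cost per mg of vitamin C: orange $0.0070, bell pepper $0.0115, strawberries $0.0181, kale $0.0207, spinach $0.0364.
With no serving limits, use only orange: 442 mg / 64 mg = 6.906 servings × $0.45 = $3.11.

$3.11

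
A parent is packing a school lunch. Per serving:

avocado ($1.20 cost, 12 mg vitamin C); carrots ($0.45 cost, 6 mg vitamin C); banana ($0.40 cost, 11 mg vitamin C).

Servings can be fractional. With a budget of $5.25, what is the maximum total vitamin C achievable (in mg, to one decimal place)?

144.4 mg

Vitamin C per dollar: banana 27.5, carrots 13.33, avocado 10.
With no serving limits, spend the whole cost allowance on banana: $5.25 / $0.40 × 11 mg = 144.4 mg.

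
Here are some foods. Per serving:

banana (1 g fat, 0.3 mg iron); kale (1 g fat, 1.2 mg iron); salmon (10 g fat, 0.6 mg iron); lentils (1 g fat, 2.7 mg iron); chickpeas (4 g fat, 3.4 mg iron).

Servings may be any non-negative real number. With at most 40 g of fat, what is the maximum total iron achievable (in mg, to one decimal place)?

Iron per g fat: lentils 2.7, kale 1.2, chickpeas 0.85, banana 0.3, salmon 0.06.
With no serving limits, spend the whole fat allowance on lentils: 40 g / 1 g × 2.7 mg = 108.0 mg.

108.0 mg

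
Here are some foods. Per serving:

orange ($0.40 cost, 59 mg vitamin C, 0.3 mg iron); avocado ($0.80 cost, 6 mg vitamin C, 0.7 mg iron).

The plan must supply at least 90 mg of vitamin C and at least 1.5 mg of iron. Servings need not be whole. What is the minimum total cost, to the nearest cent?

An LP optimum is at a vertex; with two nutrient constraints at most two foods are used. Check each candidate.
orange only: max(90/59, 1.5/0.3) = 5 servings → $2.00.
avocado only: max(90/6, 1.5/0.7) = 15 servings → $12.00.
orange + avocado with both tight: 1.367 servings and 1.557 servings → $1.79.
So the least-cost plan costs $1.79.

$1.79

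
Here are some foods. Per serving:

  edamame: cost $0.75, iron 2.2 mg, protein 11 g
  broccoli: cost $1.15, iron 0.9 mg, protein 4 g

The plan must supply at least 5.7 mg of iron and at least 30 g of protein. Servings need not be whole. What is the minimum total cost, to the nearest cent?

A basic optimal solution has at most two foods positive. Try each food alone and each pair with both targets met exactly.
edamame only: max(5.7/2.2, 30/11) = 2.727 servings → $2.05.
broccoli only: max(5.7/0.9, 30/4) = 7.5 servings → $8.62.
edamame + broccoli: the both-tight solution has a negative serving — not a feasible corner.
The minimum over all feasible corners is $2.05.

$2.05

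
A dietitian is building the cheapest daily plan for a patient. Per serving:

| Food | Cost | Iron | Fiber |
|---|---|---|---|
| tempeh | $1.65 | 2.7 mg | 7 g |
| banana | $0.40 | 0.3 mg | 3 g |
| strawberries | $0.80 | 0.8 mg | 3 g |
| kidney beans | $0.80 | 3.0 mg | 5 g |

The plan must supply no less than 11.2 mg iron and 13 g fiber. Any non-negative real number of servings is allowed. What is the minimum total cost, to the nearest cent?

Compare the cost at each extreme point of the feasible region.
tempeh only: max(11.2/2.7, 13/7) = 4.148 servings → $6.84.
banana only: max(11.2/0.3, 13/3) = 37.33 servings → $14.93.
strawberries only: max(11.2/0.8, 13/3) = 14 servings → $11.20.
kidney beans only: max(11.2/3.0, 13/5) = 3.733 servings → $2.99.
tempeh + banana: intersection lies outside the first quadrant.
tempeh + strawberries: the both-tight solution has a negative serving — not a feasible corner.
tempeh + kidney beans with both targets exact would need a negative amount; discard.
banana + strawberries: intersection lies outside the first quadrant.
banana + kidney beans with both targets exact would need a negative amount; discard.
strawberries + kidney beans: intersection lies outside the first quadrant.
Cheapest feasible corner: $2.99.

$2.99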